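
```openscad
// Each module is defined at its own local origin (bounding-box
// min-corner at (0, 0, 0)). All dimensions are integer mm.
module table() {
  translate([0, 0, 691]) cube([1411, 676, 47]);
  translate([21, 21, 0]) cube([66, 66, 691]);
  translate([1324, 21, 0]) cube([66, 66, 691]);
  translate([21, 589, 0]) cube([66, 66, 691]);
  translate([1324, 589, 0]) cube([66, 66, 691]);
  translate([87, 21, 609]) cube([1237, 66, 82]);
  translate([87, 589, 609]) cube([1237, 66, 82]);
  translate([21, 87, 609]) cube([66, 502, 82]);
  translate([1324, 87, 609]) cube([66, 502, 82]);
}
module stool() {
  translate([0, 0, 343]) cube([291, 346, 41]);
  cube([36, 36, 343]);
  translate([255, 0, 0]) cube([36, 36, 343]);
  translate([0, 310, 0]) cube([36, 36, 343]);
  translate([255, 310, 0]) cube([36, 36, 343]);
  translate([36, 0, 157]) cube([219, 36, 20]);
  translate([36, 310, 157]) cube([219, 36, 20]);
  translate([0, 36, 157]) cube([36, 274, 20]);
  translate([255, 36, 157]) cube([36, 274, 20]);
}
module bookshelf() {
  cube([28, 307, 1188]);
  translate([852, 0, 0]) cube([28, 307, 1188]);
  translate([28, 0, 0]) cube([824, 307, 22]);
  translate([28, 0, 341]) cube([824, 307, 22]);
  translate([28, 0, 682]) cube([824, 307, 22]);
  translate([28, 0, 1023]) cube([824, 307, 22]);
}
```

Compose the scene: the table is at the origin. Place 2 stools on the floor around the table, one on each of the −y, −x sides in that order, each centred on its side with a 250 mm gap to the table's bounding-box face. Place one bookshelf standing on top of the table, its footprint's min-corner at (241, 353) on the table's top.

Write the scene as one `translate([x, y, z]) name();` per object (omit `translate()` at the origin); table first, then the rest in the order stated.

table();
translate([560, -596, 0]) stool();
translate([-541, 165, 0]) stool();
translate([241, 353, 738]) bookshelf();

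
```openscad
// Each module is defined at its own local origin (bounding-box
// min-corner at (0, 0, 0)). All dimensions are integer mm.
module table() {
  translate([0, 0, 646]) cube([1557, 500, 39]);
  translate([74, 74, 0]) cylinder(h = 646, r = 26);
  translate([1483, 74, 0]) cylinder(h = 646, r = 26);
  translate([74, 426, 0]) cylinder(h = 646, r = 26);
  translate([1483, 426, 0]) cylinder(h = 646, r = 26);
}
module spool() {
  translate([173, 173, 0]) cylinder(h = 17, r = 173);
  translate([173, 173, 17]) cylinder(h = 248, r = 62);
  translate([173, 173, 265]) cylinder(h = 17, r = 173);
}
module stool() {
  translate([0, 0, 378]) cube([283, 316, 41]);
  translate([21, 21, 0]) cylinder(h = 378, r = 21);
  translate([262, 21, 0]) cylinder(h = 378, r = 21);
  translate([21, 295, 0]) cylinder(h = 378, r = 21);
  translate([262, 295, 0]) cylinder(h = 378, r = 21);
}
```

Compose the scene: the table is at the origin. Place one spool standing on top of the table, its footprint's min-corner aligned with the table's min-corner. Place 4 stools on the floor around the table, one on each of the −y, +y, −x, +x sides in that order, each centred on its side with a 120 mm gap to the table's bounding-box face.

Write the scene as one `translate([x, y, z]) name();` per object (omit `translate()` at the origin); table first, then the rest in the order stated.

table();
translate([0, 0, 685]) spool();
translate([637, -436, 0]) stool();
translate([637, 620, 0]) stool();
translate([-403, 92, 0]) stool();
translate([1677, 92, 0]) stool();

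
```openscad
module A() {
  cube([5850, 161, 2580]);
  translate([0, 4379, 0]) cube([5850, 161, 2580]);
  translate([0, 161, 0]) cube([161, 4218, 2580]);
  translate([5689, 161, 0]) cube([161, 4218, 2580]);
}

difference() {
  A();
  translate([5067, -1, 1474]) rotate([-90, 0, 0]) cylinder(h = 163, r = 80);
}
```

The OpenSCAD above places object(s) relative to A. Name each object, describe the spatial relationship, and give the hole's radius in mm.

A is a house frame. The house frame has a circular hole through its front wall. The hole's radius is 80 mm.

The subtracted cylinder has r = 80 mm.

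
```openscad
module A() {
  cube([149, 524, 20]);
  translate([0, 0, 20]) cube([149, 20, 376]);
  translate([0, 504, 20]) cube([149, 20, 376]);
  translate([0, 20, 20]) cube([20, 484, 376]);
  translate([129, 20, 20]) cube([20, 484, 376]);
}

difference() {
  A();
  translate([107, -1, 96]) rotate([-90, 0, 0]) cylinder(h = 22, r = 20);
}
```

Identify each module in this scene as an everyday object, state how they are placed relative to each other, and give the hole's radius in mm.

A is an open box. The open box has a circular hole through its front wall. The hole's radius is 20 mm.

The subtracted cylinder has r = 20 mm.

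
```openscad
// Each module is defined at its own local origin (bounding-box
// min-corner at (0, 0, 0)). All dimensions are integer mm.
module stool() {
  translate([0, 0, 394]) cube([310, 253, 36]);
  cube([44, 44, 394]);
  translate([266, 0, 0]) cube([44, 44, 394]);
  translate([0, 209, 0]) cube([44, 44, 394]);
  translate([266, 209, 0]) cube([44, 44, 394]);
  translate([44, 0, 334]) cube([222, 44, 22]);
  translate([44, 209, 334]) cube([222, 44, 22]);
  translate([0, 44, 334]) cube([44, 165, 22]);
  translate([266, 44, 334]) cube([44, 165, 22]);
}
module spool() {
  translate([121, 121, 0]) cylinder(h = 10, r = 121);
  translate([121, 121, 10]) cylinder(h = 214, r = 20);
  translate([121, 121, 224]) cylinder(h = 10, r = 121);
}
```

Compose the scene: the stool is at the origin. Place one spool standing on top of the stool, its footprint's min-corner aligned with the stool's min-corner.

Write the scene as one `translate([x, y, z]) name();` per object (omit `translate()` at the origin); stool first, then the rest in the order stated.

stool();
translate([0, 0, 430]) spool();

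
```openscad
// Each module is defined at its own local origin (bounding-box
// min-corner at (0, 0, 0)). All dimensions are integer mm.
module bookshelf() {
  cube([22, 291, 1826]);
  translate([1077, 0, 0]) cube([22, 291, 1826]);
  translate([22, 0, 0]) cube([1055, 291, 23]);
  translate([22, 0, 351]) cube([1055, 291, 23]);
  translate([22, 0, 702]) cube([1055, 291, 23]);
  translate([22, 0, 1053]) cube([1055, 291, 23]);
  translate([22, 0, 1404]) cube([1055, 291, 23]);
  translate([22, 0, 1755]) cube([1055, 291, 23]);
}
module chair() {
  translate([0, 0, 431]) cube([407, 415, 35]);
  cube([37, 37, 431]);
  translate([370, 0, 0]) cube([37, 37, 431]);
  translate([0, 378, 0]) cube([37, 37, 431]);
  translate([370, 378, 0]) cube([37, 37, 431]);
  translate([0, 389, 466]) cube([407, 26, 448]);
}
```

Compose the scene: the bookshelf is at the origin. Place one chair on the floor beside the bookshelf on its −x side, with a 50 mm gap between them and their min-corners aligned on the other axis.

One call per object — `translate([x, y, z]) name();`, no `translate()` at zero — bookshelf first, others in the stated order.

bookshelf();
translate([-457, 0, 0]) chair();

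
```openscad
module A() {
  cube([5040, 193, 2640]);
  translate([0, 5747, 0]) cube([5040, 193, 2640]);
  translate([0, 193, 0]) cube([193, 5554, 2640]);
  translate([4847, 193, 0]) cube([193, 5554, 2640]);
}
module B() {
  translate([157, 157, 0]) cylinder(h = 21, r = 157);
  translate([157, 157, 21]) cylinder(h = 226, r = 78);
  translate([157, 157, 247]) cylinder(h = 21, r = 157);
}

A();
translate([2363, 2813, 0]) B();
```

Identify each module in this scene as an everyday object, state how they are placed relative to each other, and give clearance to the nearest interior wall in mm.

A is a house frame. B is a spool. The spool sits inside the house frame, centred. The clearance to the nearest interior wall is 2170 mm.

Clearances: x = 2170, y = 2620; minimum 2170 mm.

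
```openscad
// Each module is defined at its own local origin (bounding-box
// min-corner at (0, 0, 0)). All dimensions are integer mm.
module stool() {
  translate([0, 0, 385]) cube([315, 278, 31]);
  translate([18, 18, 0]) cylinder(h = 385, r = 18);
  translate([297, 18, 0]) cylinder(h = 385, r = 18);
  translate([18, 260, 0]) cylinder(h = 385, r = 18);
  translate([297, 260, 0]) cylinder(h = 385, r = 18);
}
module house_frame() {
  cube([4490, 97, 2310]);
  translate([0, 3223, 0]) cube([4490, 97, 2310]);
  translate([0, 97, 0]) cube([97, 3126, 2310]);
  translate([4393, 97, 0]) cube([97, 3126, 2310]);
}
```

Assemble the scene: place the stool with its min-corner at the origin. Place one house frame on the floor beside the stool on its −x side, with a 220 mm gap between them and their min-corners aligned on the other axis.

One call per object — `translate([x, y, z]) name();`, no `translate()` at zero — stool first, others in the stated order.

stool();
translate([-4710, 0, 0]) house_frame();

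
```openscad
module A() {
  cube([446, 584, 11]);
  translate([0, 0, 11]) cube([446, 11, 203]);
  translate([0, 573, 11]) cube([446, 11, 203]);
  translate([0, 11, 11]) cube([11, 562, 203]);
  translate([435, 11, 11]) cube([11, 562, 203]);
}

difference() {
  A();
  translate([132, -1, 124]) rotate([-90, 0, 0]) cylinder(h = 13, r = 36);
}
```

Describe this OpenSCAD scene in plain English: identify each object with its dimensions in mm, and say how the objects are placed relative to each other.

A is an open storage box with external size 446×584×214 mm and wall thickness 11 mm (the base is also 11 mm thick). The base covers the whole footprint; the four walls stand on the base, with the y-facing walls full-width and the x-facing walls fitting between their inner faces.

The open box has a circular hole of radius 36 mm through its front wall, centred at (x = 132, z = 124).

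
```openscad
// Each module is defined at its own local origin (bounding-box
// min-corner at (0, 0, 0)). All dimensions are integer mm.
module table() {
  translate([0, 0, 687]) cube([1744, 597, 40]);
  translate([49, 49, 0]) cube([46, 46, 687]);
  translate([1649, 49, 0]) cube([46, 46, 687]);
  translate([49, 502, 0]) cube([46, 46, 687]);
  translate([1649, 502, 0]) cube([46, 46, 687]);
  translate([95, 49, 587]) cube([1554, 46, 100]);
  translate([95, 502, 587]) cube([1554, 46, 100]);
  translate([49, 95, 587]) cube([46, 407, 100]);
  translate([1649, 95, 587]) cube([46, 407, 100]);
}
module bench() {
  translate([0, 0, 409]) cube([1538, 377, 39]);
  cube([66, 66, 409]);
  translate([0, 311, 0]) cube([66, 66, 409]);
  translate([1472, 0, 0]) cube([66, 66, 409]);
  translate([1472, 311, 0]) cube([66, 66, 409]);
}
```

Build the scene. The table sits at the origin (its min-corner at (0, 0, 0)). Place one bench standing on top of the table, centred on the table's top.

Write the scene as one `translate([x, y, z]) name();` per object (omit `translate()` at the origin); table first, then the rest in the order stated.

table();
translate([103, 110, 727]) bench();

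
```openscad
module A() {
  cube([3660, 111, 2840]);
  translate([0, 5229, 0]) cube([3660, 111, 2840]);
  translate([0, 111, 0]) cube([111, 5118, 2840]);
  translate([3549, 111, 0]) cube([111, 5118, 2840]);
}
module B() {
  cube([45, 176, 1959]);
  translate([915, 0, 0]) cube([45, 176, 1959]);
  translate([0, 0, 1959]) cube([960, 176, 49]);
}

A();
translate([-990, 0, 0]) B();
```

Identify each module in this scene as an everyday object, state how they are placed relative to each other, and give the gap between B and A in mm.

A is a house frame. B is a door frame. The door frame is on the floor beside the house frame on its −x side. The gap between the door frame and the house frame is 30 mm.

The door frame's nearest face is 30 mm from the house frame's −x face.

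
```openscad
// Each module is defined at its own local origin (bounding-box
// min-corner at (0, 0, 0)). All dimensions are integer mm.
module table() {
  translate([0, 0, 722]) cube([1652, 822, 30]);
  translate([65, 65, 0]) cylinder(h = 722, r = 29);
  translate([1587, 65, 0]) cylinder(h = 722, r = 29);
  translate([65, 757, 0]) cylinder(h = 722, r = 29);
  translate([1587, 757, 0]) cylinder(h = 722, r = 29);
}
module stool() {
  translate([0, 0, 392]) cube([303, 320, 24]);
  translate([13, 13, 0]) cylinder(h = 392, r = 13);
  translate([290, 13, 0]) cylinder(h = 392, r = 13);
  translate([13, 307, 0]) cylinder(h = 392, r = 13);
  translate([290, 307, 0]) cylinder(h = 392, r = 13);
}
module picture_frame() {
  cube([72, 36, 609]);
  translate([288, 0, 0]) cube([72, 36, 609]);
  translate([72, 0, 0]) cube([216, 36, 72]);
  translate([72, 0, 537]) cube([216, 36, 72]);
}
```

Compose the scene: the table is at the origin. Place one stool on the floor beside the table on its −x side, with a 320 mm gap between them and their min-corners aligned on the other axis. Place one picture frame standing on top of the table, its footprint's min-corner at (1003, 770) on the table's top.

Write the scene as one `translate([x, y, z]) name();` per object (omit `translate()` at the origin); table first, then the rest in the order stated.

table();
translate([-623, 0, 0]) stool();
translate([1003, 770, 752]) picture_frame();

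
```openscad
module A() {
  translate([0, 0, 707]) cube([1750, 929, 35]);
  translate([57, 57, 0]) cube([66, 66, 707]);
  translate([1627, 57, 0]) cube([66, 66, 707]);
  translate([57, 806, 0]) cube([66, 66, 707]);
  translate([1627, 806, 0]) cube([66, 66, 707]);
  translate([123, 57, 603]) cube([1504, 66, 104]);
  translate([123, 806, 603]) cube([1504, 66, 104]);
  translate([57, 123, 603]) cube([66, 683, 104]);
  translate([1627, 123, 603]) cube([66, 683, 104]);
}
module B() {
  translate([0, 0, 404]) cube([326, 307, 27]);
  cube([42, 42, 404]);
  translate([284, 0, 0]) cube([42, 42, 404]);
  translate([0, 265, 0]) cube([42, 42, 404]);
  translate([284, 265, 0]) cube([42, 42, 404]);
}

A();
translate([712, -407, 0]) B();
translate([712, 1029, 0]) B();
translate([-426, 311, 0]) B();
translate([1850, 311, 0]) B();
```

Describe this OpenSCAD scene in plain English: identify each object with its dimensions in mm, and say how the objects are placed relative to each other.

A is a rectangular dining table. The top is 1750×929×35 mm with its upper surface at z = 742 mm. It stands on four 66×66 mm square legs, each inset 57 mm from the nearest pair of top edges, running from the floor to the underside of the top. Four apron rails, 66 mm thick and 104 mm tall, run between adjacent legs with their top edges flush with the underside of the top and their outer faces flush with the legs' outer faces.

B is a four-legged stool. The seat is a 326×307×27 mm slab whose top surface is at z = 431 mm; four square legs, each 42×42 mm in cross-section, run from the floor (z = 0) to the underside of the seat, each flush with a corner of the seat.

Four stools sit around the table at the −y, +y, −x, +x sides.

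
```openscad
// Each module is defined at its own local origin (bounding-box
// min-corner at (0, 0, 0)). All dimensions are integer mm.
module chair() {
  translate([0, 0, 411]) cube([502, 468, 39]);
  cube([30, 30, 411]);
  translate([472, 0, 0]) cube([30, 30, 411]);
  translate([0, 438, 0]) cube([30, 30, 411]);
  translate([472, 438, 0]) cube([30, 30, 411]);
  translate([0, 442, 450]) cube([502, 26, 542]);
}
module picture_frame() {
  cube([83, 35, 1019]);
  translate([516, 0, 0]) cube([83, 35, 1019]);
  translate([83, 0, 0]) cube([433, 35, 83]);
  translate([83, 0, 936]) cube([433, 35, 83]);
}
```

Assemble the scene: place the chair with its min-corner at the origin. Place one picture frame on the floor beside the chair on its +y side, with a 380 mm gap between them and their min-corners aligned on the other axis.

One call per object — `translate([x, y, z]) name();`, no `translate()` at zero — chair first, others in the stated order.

chair();
translate([0, 848, 0]) picture_frame();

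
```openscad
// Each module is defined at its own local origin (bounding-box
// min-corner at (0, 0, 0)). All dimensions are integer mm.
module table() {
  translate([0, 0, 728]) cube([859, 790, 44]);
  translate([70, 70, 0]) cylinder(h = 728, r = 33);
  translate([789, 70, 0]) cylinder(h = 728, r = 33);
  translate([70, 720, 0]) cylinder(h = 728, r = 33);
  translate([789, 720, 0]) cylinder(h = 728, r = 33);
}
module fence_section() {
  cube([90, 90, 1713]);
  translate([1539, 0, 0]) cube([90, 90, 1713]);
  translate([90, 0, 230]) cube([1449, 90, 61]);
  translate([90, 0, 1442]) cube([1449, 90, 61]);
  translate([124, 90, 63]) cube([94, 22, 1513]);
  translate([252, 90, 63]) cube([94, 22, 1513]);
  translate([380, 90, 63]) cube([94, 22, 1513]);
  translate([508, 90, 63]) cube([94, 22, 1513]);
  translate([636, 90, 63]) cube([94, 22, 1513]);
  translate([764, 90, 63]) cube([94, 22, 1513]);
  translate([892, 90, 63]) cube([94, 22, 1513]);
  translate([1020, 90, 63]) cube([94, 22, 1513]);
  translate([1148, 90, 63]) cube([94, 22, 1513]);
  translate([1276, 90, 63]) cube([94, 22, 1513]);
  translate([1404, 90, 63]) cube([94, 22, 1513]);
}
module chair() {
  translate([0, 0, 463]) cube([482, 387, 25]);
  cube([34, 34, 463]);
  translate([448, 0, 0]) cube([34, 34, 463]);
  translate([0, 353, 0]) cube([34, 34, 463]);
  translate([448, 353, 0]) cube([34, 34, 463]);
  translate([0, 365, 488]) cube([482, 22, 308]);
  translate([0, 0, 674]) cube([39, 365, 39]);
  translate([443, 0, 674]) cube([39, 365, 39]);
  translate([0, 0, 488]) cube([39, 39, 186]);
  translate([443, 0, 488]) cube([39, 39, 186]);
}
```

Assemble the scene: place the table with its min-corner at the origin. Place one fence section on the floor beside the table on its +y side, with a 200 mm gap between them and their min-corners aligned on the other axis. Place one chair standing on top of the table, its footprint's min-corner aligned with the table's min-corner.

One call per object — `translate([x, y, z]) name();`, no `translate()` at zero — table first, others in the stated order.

table();
translate([0, 990, 0]) fence_section();
translate([0, 0, 772]) chair();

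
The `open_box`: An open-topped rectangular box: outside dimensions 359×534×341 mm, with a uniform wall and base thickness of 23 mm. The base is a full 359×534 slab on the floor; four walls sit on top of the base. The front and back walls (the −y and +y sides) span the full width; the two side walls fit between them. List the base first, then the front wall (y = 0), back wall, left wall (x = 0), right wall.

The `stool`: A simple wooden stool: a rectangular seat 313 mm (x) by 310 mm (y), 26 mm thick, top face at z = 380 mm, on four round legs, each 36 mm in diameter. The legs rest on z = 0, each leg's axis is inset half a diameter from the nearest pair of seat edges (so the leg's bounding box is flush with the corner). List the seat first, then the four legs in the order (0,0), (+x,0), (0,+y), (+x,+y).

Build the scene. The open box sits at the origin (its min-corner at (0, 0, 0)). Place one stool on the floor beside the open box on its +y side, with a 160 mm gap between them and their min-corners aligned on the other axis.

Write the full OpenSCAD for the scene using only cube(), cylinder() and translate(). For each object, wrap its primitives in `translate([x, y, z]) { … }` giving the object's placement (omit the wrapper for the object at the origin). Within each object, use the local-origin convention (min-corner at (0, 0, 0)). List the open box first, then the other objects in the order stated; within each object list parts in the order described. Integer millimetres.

cube([359, 534, 23]);
translate([0, 0, 23]) cube([359, 23, 318]);
translate([0, 511, 23]) cube([359, 23, 318]);
translate([0, 23, 23]) cube([23, 488, 318]);
translate([336, 23, 23]) cube([23, 488, 318]);
translate([0, 694, 0]) {
  translate([0, 0, 354]) cube([313, 310, 26]);
  translate([18, 18, 0]) cylinder(h = 354, r = 18);
  translate([295, 18, 0]) cylinder(h = 354, r = 18);
  translate([18, 292, 0]) cylinder(h = 354, r = 18);
  translate([295, 292, 0]) cylinder(h = 354, r = 18);
}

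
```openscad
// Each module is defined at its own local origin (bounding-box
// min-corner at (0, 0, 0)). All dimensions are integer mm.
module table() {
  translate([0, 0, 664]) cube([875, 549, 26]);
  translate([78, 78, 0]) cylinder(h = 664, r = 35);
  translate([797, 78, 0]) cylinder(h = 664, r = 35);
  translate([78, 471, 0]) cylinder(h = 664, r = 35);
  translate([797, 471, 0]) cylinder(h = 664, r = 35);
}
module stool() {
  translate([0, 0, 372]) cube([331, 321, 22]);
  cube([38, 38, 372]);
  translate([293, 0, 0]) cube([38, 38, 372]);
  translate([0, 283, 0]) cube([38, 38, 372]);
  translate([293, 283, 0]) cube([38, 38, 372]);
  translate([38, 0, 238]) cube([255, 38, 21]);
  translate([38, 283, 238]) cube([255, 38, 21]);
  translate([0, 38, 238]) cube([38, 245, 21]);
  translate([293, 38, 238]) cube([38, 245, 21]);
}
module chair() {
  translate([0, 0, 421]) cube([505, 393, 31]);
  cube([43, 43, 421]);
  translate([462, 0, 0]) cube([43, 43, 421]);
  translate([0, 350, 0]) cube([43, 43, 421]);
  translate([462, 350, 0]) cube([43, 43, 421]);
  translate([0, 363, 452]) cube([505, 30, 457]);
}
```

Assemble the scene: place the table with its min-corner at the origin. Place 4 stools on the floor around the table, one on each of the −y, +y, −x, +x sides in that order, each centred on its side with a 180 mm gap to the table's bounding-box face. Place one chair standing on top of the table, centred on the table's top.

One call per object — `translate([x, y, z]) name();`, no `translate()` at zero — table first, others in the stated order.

table();
translate([272, -501, 0]) stool();
translate([272, 729, 0]) stool();
translate([-511, 114, 0]) stool();
translate([1055, 114, 0]) stool();
translate([185, 78, 690]) chair();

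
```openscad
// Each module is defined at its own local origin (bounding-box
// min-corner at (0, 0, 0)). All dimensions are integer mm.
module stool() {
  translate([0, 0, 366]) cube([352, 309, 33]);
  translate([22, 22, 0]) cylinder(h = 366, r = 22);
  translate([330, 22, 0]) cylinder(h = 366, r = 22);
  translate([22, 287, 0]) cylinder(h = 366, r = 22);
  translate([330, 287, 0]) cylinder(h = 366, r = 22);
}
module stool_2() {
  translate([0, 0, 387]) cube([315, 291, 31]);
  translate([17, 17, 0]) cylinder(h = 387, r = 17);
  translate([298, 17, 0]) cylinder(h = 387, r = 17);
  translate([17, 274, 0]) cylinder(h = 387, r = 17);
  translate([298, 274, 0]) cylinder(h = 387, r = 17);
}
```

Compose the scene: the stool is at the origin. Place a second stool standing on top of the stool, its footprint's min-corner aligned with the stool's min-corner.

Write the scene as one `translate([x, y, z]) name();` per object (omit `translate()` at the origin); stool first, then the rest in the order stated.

stool();
translate([0, 0, 399]) stool_2();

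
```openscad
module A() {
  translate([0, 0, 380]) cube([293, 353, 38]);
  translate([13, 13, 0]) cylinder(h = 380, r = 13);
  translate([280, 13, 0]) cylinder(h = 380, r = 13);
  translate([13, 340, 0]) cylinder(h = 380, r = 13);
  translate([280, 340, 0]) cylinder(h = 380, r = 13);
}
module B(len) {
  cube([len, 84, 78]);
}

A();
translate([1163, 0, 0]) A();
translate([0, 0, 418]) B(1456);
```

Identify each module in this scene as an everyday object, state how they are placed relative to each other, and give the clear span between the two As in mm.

Second stool starts at x = 1163; first ends at x = 293; clear span = 1163 − 293 = 870 mm.

A is a stool. B is a beam. A beam spans the tops of two stools. The clear span between the two stools is 870 mm.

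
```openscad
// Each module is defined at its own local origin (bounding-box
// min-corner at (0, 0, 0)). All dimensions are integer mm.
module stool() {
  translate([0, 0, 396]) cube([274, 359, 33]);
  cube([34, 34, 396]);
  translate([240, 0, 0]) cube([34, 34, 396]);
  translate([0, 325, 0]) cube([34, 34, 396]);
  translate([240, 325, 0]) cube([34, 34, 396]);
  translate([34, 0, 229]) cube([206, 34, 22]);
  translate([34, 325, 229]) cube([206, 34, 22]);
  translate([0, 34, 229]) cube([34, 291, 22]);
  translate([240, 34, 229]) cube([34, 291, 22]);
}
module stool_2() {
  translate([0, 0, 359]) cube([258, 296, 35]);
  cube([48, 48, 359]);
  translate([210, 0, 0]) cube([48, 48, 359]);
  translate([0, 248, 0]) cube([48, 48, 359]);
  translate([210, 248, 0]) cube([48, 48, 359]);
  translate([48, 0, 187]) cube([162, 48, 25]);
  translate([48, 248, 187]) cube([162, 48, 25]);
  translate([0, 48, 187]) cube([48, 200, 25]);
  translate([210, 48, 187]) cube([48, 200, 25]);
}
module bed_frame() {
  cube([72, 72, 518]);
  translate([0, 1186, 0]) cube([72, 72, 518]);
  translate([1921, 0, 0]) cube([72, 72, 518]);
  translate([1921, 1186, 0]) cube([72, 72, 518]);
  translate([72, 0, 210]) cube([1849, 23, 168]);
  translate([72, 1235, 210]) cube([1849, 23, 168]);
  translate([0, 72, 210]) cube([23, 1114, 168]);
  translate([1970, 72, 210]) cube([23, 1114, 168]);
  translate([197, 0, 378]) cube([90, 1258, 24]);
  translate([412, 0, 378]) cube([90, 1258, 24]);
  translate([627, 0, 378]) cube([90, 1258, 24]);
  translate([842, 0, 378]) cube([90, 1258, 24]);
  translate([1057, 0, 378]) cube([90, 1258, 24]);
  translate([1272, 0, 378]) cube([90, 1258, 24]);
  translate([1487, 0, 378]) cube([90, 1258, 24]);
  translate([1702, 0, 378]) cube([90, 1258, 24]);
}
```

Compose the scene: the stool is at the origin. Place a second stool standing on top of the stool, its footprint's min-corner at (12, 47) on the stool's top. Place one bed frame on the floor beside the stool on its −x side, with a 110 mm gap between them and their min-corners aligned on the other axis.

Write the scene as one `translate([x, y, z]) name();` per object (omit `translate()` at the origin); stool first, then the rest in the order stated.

stool();
translate([12, 47, 429]) stool_2();
translate([-2103, 0, 0]) bed_frame();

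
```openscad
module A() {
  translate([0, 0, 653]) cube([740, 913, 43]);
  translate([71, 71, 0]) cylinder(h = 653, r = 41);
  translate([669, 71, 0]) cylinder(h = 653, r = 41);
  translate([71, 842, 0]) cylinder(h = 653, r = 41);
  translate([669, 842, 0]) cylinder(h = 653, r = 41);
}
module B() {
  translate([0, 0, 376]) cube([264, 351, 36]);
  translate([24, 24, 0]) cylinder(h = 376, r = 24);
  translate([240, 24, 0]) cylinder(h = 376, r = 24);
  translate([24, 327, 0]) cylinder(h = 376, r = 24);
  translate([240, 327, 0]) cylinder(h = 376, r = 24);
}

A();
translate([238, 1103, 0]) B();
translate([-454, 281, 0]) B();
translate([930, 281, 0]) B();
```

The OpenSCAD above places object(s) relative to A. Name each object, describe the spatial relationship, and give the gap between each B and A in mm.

A is a table. B is a stool. Three stools sit around the table at the +y, −x, +x sides. The gap between each stool and the table is 190 mm.

Each stool's nearest face is 190 mm from the table's bounding box.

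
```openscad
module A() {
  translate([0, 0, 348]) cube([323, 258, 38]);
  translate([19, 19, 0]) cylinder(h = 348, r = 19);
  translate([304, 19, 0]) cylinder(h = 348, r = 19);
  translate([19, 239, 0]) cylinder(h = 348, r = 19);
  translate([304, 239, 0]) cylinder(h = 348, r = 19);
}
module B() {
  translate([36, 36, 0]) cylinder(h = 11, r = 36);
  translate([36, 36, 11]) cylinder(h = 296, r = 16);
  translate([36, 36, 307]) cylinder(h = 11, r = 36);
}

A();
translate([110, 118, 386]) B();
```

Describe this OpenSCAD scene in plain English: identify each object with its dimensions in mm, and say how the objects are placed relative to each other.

A is a simple wooden stool: a rectangular seat 323 mm (x) by 258 mm (y), 38 mm thick, top face at z = 386 mm, on four round legs, each 38 mm in diameter. The legs rest on z = 0, each leg's axis is inset half a diameter from the nearest pair of seat edges (so the leg's bounding box is flush with the corner).

B is a spool: two coaxial disc flanges of radius 36 mm and thickness 11 mm, joined by a core cylinder of radius 16 mm and height 296 mm. The lower flange rests on z = 0 and the three cylinders share a vertical axis.

The spool is on top of the stool.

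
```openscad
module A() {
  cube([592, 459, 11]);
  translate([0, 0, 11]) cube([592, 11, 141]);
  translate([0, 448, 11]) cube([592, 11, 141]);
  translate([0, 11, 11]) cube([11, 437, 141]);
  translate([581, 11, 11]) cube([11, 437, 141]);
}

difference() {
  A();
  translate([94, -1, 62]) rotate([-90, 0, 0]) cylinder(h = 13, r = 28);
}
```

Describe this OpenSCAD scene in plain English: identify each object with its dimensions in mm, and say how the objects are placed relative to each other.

A is an open-topped rectangular box: outside dimensions 592×459×152 mm, with a uniform wall and base thickness of 11 mm. The base is a full 592×459 slab on the floor; four walls sit on top of the base. The front and back walls (the −y and +y sides) span the full width; the two side walls fit between them.

The open box has a circular hole of radius 28 mm through its front wall, centred at (x = 94, z = 62).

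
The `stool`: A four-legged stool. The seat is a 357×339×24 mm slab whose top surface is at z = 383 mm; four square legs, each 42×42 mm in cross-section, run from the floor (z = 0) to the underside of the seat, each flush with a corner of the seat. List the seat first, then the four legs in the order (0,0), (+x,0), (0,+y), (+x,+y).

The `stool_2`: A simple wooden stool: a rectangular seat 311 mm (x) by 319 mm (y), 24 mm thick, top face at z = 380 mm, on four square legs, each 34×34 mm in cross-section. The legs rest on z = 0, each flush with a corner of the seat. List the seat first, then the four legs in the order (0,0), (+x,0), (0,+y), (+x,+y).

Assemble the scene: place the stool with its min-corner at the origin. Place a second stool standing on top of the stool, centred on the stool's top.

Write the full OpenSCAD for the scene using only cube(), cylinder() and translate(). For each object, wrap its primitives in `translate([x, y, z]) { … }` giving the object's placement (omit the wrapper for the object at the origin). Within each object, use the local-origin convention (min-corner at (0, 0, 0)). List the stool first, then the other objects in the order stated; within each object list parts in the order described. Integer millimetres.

translate([0, 0, 359]) cube([357, 339, 24]);
cube([42, 42, 359]);
translate([315, 0, 0]) cube([42, 42, 359]);
translate([0, 297, 0]) cube([42, 42, 359]);
translate([315, 297, 0]) cube([42, 42, 359]);
translate([23, 10, 383]) {
  translate([0, 0, 356]) cube([311, 319, 24]);
  cube([34, 34, 356]);
  translate([277, 0, 0]) cube([34, 34, 356]);
  translate([0, 285, 0]) cube([34, 34, 356]);
  translate([277, 285, 0]) cube([34, 34, 356]);
}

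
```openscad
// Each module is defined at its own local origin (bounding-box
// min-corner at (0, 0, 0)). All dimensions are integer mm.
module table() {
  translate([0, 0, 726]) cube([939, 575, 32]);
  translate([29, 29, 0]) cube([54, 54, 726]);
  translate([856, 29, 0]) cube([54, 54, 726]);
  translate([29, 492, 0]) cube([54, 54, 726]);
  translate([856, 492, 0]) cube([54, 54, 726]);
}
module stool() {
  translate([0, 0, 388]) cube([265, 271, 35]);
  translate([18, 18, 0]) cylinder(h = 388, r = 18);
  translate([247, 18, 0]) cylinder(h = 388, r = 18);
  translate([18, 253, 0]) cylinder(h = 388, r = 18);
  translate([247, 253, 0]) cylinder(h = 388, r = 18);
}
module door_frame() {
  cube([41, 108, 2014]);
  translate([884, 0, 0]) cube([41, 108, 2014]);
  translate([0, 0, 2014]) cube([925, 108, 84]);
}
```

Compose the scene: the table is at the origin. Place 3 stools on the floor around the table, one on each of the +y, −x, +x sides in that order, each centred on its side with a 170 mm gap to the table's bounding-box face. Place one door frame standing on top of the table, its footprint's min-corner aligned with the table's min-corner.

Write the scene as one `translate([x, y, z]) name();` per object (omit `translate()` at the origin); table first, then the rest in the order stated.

table();
translate([337, 745, 0]) stool();
translate([-435, 152, 0]) stool();
translate([1109, 152, 0]) stool();
translate([0, 0, 758]) door_frame();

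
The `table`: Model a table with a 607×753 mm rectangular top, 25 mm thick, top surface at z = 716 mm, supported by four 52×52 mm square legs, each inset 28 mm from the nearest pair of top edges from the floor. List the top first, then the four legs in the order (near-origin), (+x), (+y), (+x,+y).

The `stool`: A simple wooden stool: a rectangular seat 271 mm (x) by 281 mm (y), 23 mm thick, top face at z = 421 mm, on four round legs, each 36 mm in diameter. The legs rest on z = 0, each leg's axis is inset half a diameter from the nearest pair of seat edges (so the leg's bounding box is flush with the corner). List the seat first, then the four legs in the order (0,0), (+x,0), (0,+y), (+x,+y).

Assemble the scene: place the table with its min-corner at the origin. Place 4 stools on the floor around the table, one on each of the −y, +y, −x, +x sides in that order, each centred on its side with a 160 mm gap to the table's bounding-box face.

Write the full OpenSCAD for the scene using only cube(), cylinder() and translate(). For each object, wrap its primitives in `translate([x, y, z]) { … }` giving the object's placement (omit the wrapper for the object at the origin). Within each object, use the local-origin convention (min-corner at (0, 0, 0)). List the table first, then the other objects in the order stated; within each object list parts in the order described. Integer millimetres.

translate([0, 0, 691]) cube([607, 753, 25]);
translate([28, 28, 0]) cube([52, 52, 691]);
translate([527, 28, 0]) cube([52, 52, 691]);
translate([28, 673, 0]) cube([52, 52, 691]);
translate([527, 673, 0]) cube([52, 52, 691]);
translate([168, -441, 0]) {
  translate([0, 0, 398]) cube([271, 281, 23]);
  translate([18, 18, 0]) cylinder(h = 398, r = 18);
  translate([253, 18, 0]) cylinder(h = 398, r = 18);
  translate([18, 263, 0]) cylinder(h = 398, r = 18);
  translate([253, 263, 0]) cylinder(h = 398, r = 18);
}
translate([168, 913, 0]) {
  translate([0, 0, 398]) cube([271, 281, 23]);
  translate([18, 18, 0]) cylinder(h = 398, r = 18);
  translate([253, 18, 0]) cylinder(h = 398, r = 18);
  translate([18, 263, 0]) cylinder(h = 398, r = 18);
  translate([253, 263, 0]) cylinder(h = 398, r = 18);
}
translate([-431, 236, 0]) {
  translate([0, 0, 398]) cube([271, 281, 23]);
  translate([18, 18, 0]) cylinder(h = 398, r = 18);
  translate([253, 18, 0]) cylinder(h = 398, r = 18);
  translate([18, 263, 0]) cylinder(h = 398, r = 18);
  translate([253, 263, 0]) cylinder(h = 398, r = 18);
}
translate([767, 236, 0]) {
  translate([0, 0, 398]) cube([271, 281, 23]);
  translate([18, 18, 0]) cylinder(h = 398, r = 18);
  translate([253, 18, 0]) cylinder(h = 398, r = 18);
  translate([18, 263, 0]) cylinder(h = 398, r = 18);
  translate([253, 263, 0]) cylinder(h = 398, r = 18);
}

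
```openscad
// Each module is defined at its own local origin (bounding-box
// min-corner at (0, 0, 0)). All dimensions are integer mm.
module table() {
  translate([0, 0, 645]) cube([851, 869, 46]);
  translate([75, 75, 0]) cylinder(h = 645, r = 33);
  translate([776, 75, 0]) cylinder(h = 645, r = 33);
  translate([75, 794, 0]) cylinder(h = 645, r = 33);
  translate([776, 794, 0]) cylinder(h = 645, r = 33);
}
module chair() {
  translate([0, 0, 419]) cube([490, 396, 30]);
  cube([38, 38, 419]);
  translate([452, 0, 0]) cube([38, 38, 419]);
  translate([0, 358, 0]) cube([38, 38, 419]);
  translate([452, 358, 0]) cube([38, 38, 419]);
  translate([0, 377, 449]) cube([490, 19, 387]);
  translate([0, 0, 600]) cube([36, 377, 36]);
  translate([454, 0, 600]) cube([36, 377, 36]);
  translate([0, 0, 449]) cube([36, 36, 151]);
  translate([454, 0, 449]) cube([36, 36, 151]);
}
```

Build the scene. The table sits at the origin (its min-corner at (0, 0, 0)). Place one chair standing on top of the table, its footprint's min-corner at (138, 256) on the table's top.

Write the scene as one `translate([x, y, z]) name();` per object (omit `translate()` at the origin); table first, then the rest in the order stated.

table();
translate([138, 256, 691]) chair();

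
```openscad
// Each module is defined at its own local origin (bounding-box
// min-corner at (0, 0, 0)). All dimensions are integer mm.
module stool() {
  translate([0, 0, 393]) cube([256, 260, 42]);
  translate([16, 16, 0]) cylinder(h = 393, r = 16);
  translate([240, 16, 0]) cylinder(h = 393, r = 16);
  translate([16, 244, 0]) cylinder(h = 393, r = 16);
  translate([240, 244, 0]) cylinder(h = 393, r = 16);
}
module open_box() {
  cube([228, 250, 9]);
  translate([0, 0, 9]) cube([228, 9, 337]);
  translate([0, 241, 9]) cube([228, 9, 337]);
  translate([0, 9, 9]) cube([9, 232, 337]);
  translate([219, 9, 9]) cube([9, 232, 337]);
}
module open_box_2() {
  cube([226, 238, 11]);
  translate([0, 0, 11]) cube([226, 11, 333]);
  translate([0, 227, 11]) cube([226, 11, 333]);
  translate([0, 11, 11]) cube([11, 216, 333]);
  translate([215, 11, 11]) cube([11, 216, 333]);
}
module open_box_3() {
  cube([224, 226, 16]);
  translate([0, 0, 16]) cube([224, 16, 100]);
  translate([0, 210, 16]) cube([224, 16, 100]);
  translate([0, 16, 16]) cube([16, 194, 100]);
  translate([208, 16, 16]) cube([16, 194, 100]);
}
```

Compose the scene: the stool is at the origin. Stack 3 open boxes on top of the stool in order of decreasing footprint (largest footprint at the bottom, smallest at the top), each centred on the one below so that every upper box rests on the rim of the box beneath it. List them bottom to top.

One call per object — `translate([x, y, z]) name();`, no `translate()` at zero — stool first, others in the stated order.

stool();
translate([14, 5, 435]) open_box();
translate([15, 11, 781]) open_box_2();
translate([16, 17, 1125]) open_box_3();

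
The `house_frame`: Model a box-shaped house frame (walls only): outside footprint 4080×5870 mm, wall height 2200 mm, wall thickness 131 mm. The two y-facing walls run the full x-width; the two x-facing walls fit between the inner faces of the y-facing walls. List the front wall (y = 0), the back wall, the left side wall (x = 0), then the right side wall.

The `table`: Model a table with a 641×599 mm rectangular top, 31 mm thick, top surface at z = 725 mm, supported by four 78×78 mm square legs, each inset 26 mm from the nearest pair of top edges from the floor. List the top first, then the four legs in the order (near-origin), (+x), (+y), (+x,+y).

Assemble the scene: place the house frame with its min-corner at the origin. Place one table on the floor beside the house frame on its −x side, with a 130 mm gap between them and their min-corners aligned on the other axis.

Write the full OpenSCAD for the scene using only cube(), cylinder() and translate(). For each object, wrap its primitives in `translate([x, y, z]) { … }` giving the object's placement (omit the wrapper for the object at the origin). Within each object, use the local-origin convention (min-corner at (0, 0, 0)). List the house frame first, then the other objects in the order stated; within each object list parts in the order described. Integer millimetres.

cube([4080, 131, 2200]);
translate([0, 5739, 0]) cube([4080, 131, 2200]);
translate([0, 131, 0]) cube([131, 5608, 2200]);
translate([3949, 131, 0]) cube([131, 5608, 2200]);
translate([-771, 0, 0]) {
  translate([0, 0, 694]) cube([641, 599, 31]);
  translate([26, 26, 0]) cube([78, 78, 694]);
  translate([537, 26, 0]) cube([78, 78, 694]);
  translate([26, 495, 0]) cube([78, 78, 694]);
  translate([537, 495, 0]) cube([78, 78, 694]);
}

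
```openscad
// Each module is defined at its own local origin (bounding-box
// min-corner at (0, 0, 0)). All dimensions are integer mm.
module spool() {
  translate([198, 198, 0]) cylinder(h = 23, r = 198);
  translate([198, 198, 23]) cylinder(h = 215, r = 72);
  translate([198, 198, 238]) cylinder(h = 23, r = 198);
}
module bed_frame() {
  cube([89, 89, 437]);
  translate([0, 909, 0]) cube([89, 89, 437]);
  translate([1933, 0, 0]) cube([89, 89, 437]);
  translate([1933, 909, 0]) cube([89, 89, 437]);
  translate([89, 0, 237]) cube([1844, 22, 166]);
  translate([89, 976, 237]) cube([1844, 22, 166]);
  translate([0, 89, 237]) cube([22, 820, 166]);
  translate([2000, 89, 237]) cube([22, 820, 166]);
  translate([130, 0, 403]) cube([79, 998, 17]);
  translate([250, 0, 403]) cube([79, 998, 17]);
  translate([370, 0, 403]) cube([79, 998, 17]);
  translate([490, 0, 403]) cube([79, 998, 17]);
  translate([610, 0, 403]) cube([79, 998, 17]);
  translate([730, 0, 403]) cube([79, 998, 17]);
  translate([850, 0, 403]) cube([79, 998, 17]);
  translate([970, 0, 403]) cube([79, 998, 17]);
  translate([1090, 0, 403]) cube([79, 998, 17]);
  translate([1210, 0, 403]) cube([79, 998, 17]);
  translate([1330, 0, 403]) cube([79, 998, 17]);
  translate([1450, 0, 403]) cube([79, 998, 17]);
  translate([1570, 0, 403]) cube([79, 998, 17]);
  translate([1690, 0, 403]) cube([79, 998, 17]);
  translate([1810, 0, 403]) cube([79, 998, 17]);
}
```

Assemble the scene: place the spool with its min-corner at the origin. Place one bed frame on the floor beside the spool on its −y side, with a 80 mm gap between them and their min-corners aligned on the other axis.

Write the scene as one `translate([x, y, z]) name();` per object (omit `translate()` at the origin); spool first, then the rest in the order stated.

spool();
translate([0, -1078, 0]) bed_frame();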